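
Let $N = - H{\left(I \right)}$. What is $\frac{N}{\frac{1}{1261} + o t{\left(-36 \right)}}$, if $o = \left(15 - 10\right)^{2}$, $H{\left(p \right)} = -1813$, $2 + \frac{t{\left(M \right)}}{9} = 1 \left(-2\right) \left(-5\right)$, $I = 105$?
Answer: $\frac{2286193}{2269801} \approx 1.0072$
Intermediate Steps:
$t{\left(M \right)} = 72$ ($t{\left(M \right)} = -18 + 9 \cdot 1 \left(-2\right) \left(-5\right) = -18 + 9 \left(\left(-2\right) \left(-5\right)\right) = -18 + 9 \cdot 10 = -18 + 90 = 72$)
$N = 1813$ ($N = \left(-1\right) \left(-1813\right) = 1813$)
$o = 25$ ($o = 5^{2} = 25$)
$\frac{N}{\frac{1}{1261} + o t{\left(-36 \right)}} = \frac{1813}{\frac{1}{1261} + 25 \cdot 72} = \frac{1813}{\frac{1}{1261} + 1800} = \frac{1813}{\frac{2269801}{1261}} = 1813 \cdot \frac{1261}{2269801} = \frac{2286193}{2269801}$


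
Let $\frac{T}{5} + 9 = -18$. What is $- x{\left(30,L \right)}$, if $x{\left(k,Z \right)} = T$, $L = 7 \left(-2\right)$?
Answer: $135$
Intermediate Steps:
$T = -135$ ($T = -45 + 5 \left(-18\right) = -45 - 90 = -135$)
$L = -14$
$x{\left(k,Z \right)} = -135$
$- x{\left(30,L \right)} = \left(-1\right) \left(-135\right) = 135$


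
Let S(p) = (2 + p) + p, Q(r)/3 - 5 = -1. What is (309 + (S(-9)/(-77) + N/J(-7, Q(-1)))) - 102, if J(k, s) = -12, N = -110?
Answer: 99965/462 ≈ 216.37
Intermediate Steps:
Q(r) = 12 (Q(r) = 15 + 3*(-1) = 15 - 3 = 12)
S(p) = 2 + 2*p
(309 + (S(-9)/(-77) + N/J(-7, Q(-1)))) - 102 = (309 + ((2 + 2*(-9))/(-77) - 110/(-12))) - 102 = (309 + ((2 - 18)*(-1/77) - 110*(-1/12))) - 102 = (309 + (-16*(-1/77) + 55/6)) - 102 = (309 + (16/77 + 55/6)) - 102 = (309 + 4331/462) - 102 = 147089/462 - 102 = 99965/462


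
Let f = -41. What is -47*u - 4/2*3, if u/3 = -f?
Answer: -5787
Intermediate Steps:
u = 123 (u = 3*(-1*(-41)) = 3*41 = 123)
-47*u - 4/2*3 = -47*123 - 4/2*3 = -5781 - 4*1/2*3 = -5781 - 2*3 = -5781 - 6 = -5787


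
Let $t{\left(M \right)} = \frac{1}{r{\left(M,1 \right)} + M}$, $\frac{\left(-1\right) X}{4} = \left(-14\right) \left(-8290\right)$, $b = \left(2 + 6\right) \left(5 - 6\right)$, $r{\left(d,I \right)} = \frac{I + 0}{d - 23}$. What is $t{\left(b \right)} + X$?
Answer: $- \frac{115595791}{249} \approx -4.6424 \cdot 10^{5}$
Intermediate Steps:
$r{\left(d,I \right)} = \frac{I}{-23 + d}$
$b = -8$ ($b = 8 \left(-1\right) = -8$)
$X = -464240$ ($X = - 4 \left(\left(-14\right) \left(-8290\right)\right) = \left(-4\right) 116060 = -464240$)
$t{\left(M \right)} = \frac{1}{M + \frac{1}{-23 + M}}$ ($t{\left(M \right)} = \frac{1}{1 \frac{1}{-23 + M} + M} = \frac{1}{\frac{1}{-23 + M} + M} = \frac{1}{M + \frac{1}{-23 + M}}$)
$t{\left(b \right)} + X = \frac{-23 - 8}{1 - 8 \left(-23 - 8\right)} - 464240 = \frac{1}{1 - -248} \left(-31\right) - 464240 = \frac{1}{1 + 248} \left(-31\right) - 464240 = \frac{1}{249} \left(-31\right) - 464240 = - \frac{31}{249} - 464240 = - \frac{115595791}{249}$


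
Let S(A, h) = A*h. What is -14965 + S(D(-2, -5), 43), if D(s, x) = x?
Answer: -15180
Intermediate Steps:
-14965 + S(D(-2, -5), 43) = -14965 - 5*43 = -14965 - 215 = -15180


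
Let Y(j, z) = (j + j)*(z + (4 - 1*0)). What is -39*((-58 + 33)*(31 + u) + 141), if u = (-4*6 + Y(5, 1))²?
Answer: 683826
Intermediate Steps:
Y(j, z) = 2*j*(4 + z) (Y(j, z) = (2*j)*(z + (4 + 0)) = (2*j)*(z + 4) = (2*j)*(4 + z) = 2*j*(4 + z))
u = 676 (u = (-4*6 + 2*5*(4 + 1))² = (-24 + 2*5*5)² = (-24 + 50)² = 26² = 676)
-39*((-58 + 33)*(31 + u) + 141) = -39*((-58 + 33)*(31 + 676) + 141) = -39*(-25*707 + 141) = -39*(-17675 + 141) = -39*(-17534) = 683826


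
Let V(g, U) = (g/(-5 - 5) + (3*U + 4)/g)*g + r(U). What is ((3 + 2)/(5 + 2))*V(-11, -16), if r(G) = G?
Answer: -103/2 ≈ -51.500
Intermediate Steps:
V(g, U) = U + g*(-g/10 + (4 + 3*U)/g) (V(g, U) = (g/(-5 - 5) + (3*U + 4)/g)*g + U = (g/(-10) + (4 + 3*U)/g)*g + U = (g*(-⅒) + (4 + 3*U)/g)*g + U = (-g/10 + (4 + 3*U)/g)*g + U = g*(-g/10 + (4 + 3*U)/g) + U = U + g*(-g/10 + (4 + 3*U)/g))
((3 + 2)/(5 + 2))*V(-11, -16) = ((3 + 2)/(5 + 2))*(4 + 4*(-16) - ⅒*(-11)²) = (5/7)*(4 - 64 - ⅒*121) = (5*(⅐))*(4 - 64 - 121/10) = (5/7)*(-721/10) = -103/2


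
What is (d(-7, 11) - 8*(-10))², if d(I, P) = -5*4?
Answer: 3600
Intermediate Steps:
d(I, P) = -20
(d(-7, 11) - 8*(-10))² = (-20 - 8*(-10))² = (-20 + 80)² = 60² = 3600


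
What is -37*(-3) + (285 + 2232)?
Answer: 2628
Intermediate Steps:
-37*(-3) + (285 + 2232) = 111 + 2517 = 2628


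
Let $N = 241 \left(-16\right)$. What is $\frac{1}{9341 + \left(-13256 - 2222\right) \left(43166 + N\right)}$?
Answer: $- \frac{1}{608430839} \approx -1.6436 \cdot 10^{-9}$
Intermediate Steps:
$N = -3856$
$\frac{1}{9341 + \left(-13256 - 2222\right) \left(43166 + N\right)} = \frac{1}{9341 + \left(-13256 - 2222\right) \left(43166 - 3856\right)} = \frac{1}{9341 - 608440180} = \frac{1}{-608430839} = - \frac{1}{608430839}$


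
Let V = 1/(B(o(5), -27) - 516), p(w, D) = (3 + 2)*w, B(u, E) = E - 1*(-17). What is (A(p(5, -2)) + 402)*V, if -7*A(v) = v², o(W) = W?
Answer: -2189/3682 ≈ -0.59451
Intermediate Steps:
B(u, E) = 17 + E (B(u, E) = E + 17 = 17 + E)
p(w, D) = 5*w
V = -1/526 (V = 1/((17 - 27) - 516) = 1/(-10 - 516) = 1/(-526) = -1/526 ≈ -0.0019011)
A(v) = -v²/7
(A(p(5, -2)) + 402)*V = (-(5*5)²/7 + 402)*(-1/526) = (-⅐*25² + 402)*(-1/526) = (-⅐*625 + 402)*(-1/526) = (-625/7 + 402)*(-1/526) = (2189/7)*(-1/526) = -2189/3682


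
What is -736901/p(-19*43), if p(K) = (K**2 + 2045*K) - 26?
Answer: 736901/1003302 ≈ 0.73448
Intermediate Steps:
p(K) = -26 + K**2 + 2045*K
-736901/p(-19*43) = -736901/(-26 + (-19*43)**2 + 2045*(-19*43)) = -736901/(-26 + (-817)**2 + 2045*(-817)) = -736901/(-26 + 667489 - 1670765) = -736901/(-1003302) = -736901*(-1/1003302) = 736901/1003302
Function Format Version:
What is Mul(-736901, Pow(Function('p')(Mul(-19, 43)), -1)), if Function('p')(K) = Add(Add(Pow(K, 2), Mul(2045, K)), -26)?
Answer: Rational(736901, 1003302) ≈ 0.73448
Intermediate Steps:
Function('p')(K) = Add(-26, Pow(K, 2), Mul(2045, K))
Mul(-736901, Pow(Function('p')(Mul(-19, 43)), -1)) = Mul(-736901, Pow(Add(-26, Pow(Mul(-19, 43), 2), Mul(2045, Mul(-19, 43))), -1)) = Mul(-736901, Pow(Add(-26, Pow(-817, 2), Mul(2045, -817)), -1)) = Mul(-736901, Pow(Add(-26, 667489, -1670765), -1)) = Mul(-736901, Pow(-1003302, -1)) = Mul(-736901, Rational(-1, 1003302)) = Rational(736901, 1003302)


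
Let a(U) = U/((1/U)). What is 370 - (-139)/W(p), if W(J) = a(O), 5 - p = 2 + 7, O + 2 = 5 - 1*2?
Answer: 509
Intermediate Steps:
O = 1 (O = -2 + (5 - 1*2) = -2 + (5 - 2) = -2 + 3 = 1)
a(U) = U² (a(U) = U/(1/U) = U*U = U²)
p = -4 (p = 5 - (2 + 7) = 5 - 1*9 = 5 - 9 = -4)
W(J) = 1 (W(J) = 1² = 1)
370 - (-139)/W(p) = 370 - (-139)/1 = 370 - (-139) = 370 - 1*(-139) = 370 + 139 = 509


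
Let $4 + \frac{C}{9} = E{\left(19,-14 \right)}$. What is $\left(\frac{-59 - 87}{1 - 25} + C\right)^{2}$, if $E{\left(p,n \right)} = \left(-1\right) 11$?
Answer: $\frac{2393209}{144} \approx 16620.0$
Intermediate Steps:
$E{\left(p,n \right)} = -11$
$C = -135$ ($C = -36 + 9 \left(-11\right) = -36 - 99 = -135$)
$\left(\frac{-59 - 87}{1 - 25} + C\right)^{2} = \left(\frac{-59 - 87}{1 - 25} - 135\right)^{2} = \left(- \frac{146}{-24} - 135\right)^{2} = \left(\left(-146\right) \left(- \frac{1}{24}\right) - 135\right)^{2} = \left(\frac{73}{12} - 135\right)^{2} = \left(- \frac{1547}{12}\right)^{2} = \frac{2393209}{144}$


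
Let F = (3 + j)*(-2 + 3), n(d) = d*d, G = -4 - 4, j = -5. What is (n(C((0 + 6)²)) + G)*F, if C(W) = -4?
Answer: -16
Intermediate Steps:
G = -8
n(d) = d²
F = -2 (F = (3 - 5)*(-2 + 3) = -2*1 = -2)
(n(C((0 + 6)²)) + G)*F = ((-4)² - 8)*(-2) = (16 - 8)*(-2) = 8*(-2) = -16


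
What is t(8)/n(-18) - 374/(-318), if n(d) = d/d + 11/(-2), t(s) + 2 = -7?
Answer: 505/159 ≈ 3.1761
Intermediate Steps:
t(s) = -9 (t(s) = -2 - 7 = -9)
n(d) = -9/2 (n(d) = 1 + 11*(-½) = 1 - 11/2 = -9/2)
t(8)/n(-18) - 374/(-318) = -9/(-9/2) - 374/(-318) = -9*(-2/9) - 374*(-1/318) = 2 + 187/159 = 505/159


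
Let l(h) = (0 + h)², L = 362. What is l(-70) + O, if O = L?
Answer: 5262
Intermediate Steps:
O = 362
l(h) = h²
l(-70) + O = (-70)² + 362 = 4900 + 362 = 5262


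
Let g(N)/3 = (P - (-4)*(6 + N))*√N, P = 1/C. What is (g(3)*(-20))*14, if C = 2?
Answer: -30660*√3 ≈ -53105.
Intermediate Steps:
P = ½ (P = 1/2 = ½ ≈ 0.50000)
g(N) = 3*√N*(49/2 + 4*N) (g(N) = 3*((½ - (-4)*(6 + N))*√N) = 3*((½ - (-24 - 4*N))*√N) = 3*((½ + (24 + 4*N))*√N) = 3*((49/2 + 4*N)*√N) = 3*(√N*(49/2 + 4*N)) = 3*√N*(49/2 + 4*N))
(g(3)*(-20))*14 = ((√3*(147/2 + 12*3))*(-20))*14 = ((√3*(147/2 + 36))*(-20))*14 = ((√3*(219/2))*(-20))*14 = ((219*√3/2)*(-20))*14 = -2190*√3*14 = -30660*√3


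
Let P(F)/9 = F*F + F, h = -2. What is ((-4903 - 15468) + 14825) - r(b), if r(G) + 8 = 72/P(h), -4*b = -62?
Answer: -5542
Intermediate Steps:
b = 31/2 (b = -1/4*(-62) = 31/2 ≈ 15.500)
P(F) = 9*F + 9*F**2 (P(F) = 9*(F*F + F) = 9*(F**2 + F) = 9*(F + F**2) = 9*F + 9*F**2)
r(G) = -4 (r(G) = -8 + 72/((9*(-2)*(1 - 2))) = -8 + 72/((9*(-2)*(-1))) = -8 + 72/18 = -8 + 72*(1/18) = -8 + 4 = -4)
((-4903 - 15468) + 14825) - r(b) = ((-4903 - 15468) + 14825) - 1*(-4) = (-20371 + 14825) + 4 = -5546 + 4 = -5542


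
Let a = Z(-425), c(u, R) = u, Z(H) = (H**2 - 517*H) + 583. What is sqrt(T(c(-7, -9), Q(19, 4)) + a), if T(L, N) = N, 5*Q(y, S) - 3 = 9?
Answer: sqrt(10023385)/5 ≈ 633.19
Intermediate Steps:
Z(H) = 583 + H**2 - 517*H
a = 400933 (a = 583 + (-425)**2 - 517*(-425) = 583 + 180625 + 219725 = 400933)
Q(y, S) = 12/5 (Q(y, S) = 3/5 + (1/5)*9 = 3/5 + 9/5 = 12/5)
sqrt(T(c(-7, -9), Q(19, 4)) + a) = sqrt(12/5 + 400933) = sqrt(2004677/5) = sqrt(10023385)/5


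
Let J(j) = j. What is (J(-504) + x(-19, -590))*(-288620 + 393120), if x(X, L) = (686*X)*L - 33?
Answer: 803555153500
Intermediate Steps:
x(X, L) = -33 + 686*L*X (x(X, L) = 686*L*X - 33 = -33 + 686*L*X)
(J(-504) + x(-19, -590))*(-288620 + 393120) = (-504 + (-33 + 686*(-590)*(-19)))*(-288620 + 393120) = (-504 + (-33 + 7690060))*104500 = (-504 + 7690027)*104500 = 7689523*104500 = 803555153500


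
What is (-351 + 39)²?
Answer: 97344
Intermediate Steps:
(-351 + 39)² = (-312)² = 97344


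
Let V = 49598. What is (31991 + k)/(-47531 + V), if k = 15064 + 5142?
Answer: 17399/689 ≈ 25.253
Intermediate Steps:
k = 20206
(31991 + k)/(-47531 + V) = (31991 + 20206)/(-47531 + 49598) = 52197/2067 = 52197*(1/2067) = 17399/689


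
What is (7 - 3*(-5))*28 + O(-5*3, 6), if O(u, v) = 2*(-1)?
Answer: 614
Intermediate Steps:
O(u, v) = -2
(7 - 3*(-5))*28 + O(-5*3, 6) = (7 - 3*(-5))*28 - 2 = (7 + 15)*28 - 2 = 22*28 - 2 = 616 - 2 = 614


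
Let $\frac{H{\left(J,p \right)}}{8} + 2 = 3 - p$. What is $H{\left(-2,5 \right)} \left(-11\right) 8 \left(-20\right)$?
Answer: $-56320$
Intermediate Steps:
$H{\left(J,p \right)} = 8 - 8 p$ ($H{\left(J,p \right)} = -16 + 8 \left(3 - p\right) = -16 - \left(-24 + 8 p\right) = 8 - 8 p$)
$H{\left(-2,5 \right)} \left(-11\right) 8 \left(-20\right) = \left(8 - 40\right) \left(-11\right) 8 \left(-20\right) = \left(8 - 40\right) \left(\left(-88\right) \left(-20\right)\right) = \left(-32\right) 1760 = -56320$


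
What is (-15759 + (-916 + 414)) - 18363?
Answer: -34624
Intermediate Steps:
(-15759 + (-916 + 414)) - 18363 = (-15759 - 502) - 18363 = -16261 - 18363 = -34624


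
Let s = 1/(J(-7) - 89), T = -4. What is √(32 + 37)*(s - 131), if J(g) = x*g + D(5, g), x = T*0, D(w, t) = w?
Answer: -11005*√69/84 ≈ -1088.3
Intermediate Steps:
x = 0 (x = -4*0 = 0)
J(g) = 5 (J(g) = 0*g + 5 = 0 + 5 = 5)
s = -1/84 (s = 1/(5 - 89) = 1/(-84) = -1/84 ≈ -0.011905)
√(32 + 37)*(s - 131) = √(32 + 37)*(-1/84 - 131) = √69*(-11005/84) = -11005*√69/84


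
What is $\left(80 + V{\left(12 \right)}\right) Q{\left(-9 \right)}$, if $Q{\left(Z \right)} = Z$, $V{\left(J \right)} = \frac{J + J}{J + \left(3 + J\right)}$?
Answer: $-728$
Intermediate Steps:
$V{\left(J \right)} = \frac{2 J}{3 + 2 J}$
$\left(80 + V{\left(12 \right)}\right) Q{\left(-9 \right)} = \left(80 + 2 \cdot 12 \frac{1}{3 + 2 \cdot 12}\right) \left(-9\right) = \left(80 + 2 \cdot 12 \frac{1}{3 + 24}\right) \left(-9\right) = \left(80 + 2 \cdot 12 \cdot \frac{1}{27}\right) \left(-9\right) = \left(80 + \frac{8}{9}\right) \left(-9\right) = \frac{728}{9} \left(-9\right) = -728$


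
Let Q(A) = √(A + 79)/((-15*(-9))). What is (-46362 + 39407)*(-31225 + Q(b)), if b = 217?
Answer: 217169875 - 2782*√74/27 ≈ 2.1717e+8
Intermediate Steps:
Q(A) = √(79 + A)/135
(-46362 + 39407)*(-31225 + Q(b)) = (-46362 + 39407)*(-31225 + √(79 + 217)/135) = -6955*(-31225 + √296/135) = -6955*(-31225 + (2*√74)/135) = -6955*(-31225 + 2*√74/135) = 217169875 - 2782*√74/27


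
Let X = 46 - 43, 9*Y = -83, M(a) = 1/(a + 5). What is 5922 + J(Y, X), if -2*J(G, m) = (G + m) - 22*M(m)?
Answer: 426707/72 ≈ 5926.5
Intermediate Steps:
M(a) = 1/(5 + a)
Y = -83/9 (Y = (1/9)*(-83) = -83/9 ≈ -9.2222)
X = 3
J(G, m) = 11/(5 + m) - G/2 - m/2 (J(G, m) = -((G + m) - 22/(5 + m))/2 = -(G + m - 22/(5 + m))/2 = 11/(5 + m) - G/2 - m/2)
5922 + J(Y, X) = 5922 + (22 - (5 + 3)*(-83/9 + 3))/(2*(5 + 3)) = 5922 + (1/2)*(22 - 1*8*(-56/9))/8 = 5922 + (1/2)*(1/8)*(22 + 448/9) = 5922 + (1/2)*(1/8)*(646/9) = 5922 + 323/72 = 426707/72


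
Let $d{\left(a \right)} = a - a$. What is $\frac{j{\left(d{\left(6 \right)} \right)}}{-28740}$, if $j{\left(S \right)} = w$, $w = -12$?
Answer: $\frac{1}{2395} \approx 0.00041754$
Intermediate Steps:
$d{\left(a \right)} = 0$
$j{\left(S \right)} = -12$
$\frac{j{\left(d{\left(6 \right)} \right)}}{-28740} = - \frac{12}{-28740} = \left(-12\right) \left(- \frac{1}{28740}\right) = \frac{1}{2395}$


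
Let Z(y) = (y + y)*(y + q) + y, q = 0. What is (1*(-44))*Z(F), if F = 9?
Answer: -7524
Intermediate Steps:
Z(y) = y + 2*y² (Z(y) = (y + y)*(y + 0) + y = (2*y)*y + y = 2*y² + y = y + 2*y²)
(1*(-44))*Z(F) = (1*(-44))*(9*(1 + 2*9)) = -396*(1 + 18) = -396*19 = -44*171 = -7524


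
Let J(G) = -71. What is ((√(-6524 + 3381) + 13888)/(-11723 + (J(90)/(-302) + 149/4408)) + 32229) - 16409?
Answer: 123430159803916/7802743601 - 665608*I*√3143/7802743601 ≈ 15819.0 - 0.0047824*I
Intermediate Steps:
((√(-6524 + 3381) + 13888)/(-11723 + (J(90)/(-302) + 149/4408)) + 32229) - 16409 = ((√(-6524 + 3381) + 13888)/(-11723 + (-71/(-302) + 149/4408)) + 32229) - 16409 = ((√(-3143) + 13888)/(-11723 + (-71*(-1/302) + 149*(1/4408))) + 32229) - 16409 = ((I*√3143 + 13888)/(-11723 + (71/302 + 149/4408)) + 32229) - 16409 = ((13888 + I*√3143)/(-11723 + 178983/665608) + 32229) - 16409 = ((13888 + I*√3143)/(-7802743601/665608) + 32229) - 16409 = ((13888 + I*√3143)*(-665608/7802743601) + 32229) - 16409 = ((-9243963904/7802743601 - 665608*I*√3143/7802743601) + 32229) - 16409 = (251465379552725/7802743601 - 665608*I*√3143/7802743601) - 16409 = 123430159803916/7802743601 - 665608*I*√3143/7802743601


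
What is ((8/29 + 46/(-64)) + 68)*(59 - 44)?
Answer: 940395/928 ≈ 1013.4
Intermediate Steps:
((8/29 + 46/(-64)) + 68)*(59 - 44) = ((8*(1/29) + 46*(-1/64)) + 68)*15 = ((8/29 - 23/32) + 68)*15 = (-411/928 + 68)*15 = (62693/928)*15 = 940395/928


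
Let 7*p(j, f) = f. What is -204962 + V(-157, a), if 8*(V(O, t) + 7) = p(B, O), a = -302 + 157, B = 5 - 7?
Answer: -11478421/56 ≈ -2.0497e+5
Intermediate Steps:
B = -2
a = -145
p(j, f) = f/7
V(O, t) = -7 + O/56 (V(O, t) = -7 + (O/7)/8 = -7 + O/56)
-204962 + V(-157, a) = -204962 + (-7 + (1/56)*(-157)) = -204962 + (-7 - 157/56) = -204962 - 549/56 = -11478421/56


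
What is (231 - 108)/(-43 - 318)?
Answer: -123/361 ≈ -0.34072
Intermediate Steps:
(231 - 108)/(-43 - 318) = 123/(-361) = 123*(-1/361) = -123/361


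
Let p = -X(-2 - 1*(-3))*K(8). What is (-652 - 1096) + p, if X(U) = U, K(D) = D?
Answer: -1756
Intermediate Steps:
p = -8 (p = -(-2 - 1*(-3))*8 = -(-2 + 3)*8 = -8 ≈ -8.0000)
(-652 - 1096) + p = (-652 - 1096) - 8 = -1748 - 8 = -1756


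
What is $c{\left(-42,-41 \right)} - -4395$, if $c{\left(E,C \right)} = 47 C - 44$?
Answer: $2424$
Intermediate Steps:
$c{\left(E,C \right)} = -44 + 47 C$
$c{\left(-42,-41 \right)} - -4395 = \left(-44 + 47 \left(-41\right)\right) - -4395 = \left(-44 - 1927\right) + 4395 = -1971 + 4395 = 2424$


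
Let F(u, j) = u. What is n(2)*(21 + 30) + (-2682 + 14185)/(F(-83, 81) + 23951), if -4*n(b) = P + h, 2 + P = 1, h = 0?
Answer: 78955/5967 ≈ 13.232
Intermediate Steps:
P = -1 (P = -2 + 1 = -1)
n(b) = ¼ (n(b) = -(-1 + 0)/4 = -¼*(-1) = ¼)
n(2)*(21 + 30) + (-2682 + 14185)/(F(-83, 81) + 23951) = (21 + 30)/4 + (-2682 + 14185)/(-83 + 23951) = (¼)*51 + 11503/23868 = 51/4 + 11503*(1/23868) = 51/4 + 11503/23868 = 78955/5967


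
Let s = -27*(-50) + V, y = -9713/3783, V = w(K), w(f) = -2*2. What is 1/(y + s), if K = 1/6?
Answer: 3783/5082205 ≈ 0.00074436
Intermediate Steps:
K = ⅙ ≈ 0.16667
w(f) = -4
V = -4
y = -9713/3783 (y = -9713*1/3783 = -9713/3783 ≈ -2.5675)
s = 1346 (s = -27*(-50) - 4 = 1350 - 4 = 1346)
1/(y + s) = 1/(-9713/3783 + 1346) = 1/(5082205/3783) = 3783/5082205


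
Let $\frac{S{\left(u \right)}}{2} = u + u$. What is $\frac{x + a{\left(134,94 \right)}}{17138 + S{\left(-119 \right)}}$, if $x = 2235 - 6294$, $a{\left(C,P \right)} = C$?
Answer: $- \frac{3925}{16662} \approx -0.23557$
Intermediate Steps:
$S{\left(u \right)} = 4 u$ ($S{\left(u \right)} = 2 \left(u + u\right) = 2 \cdot 2 u = 4 u$)
$x = -4059$ ($x = 2235 - 6294 = -4059$)
$\frac{x + a{\left(134,94 \right)}}{17138 + S{\left(-119 \right)}} = \frac{-4059 + 134}{17138 + 4 \left(-119\right)} = - \frac{3925}{17138 - 476} = - \frac{3925}{16662}$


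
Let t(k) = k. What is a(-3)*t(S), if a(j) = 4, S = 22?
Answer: 88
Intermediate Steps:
a(-3)*t(S) = 4*22 = 88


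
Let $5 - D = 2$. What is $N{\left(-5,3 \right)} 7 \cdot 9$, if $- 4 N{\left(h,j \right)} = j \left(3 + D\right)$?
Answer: $- \frac{567}{2} \approx -283.5$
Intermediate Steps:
$D = 3$ ($D = 5 - 2 = 3$)
$N{\left(h,j \right)} = - \frac{3 j}{2}$ ($N{\left(h,j \right)} = - \frac{j \left(3 + 3\right)}{4} = - \frac{j 6}{4} = - \frac{6 j}{4} = - \frac{3 j}{2}$)
$N{\left(-5,3 \right)} 7 \cdot 9 = \left(- \frac{3}{2}\right) 3 \cdot 7 \cdot 9 = \left(- \frac{9}{2}\right) 7 \cdot 9 = \left(- \frac{63}{2}\right) 9 = - \frac{567}{2}$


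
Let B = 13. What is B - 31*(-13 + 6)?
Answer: 230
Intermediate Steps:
B - 31*(-13 + 6) = 13 - 31*(-13 + 6) = 13 - 31*(-7) = 13 + 217 = 230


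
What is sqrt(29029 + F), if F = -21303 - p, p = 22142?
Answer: 4*I*sqrt(901) ≈ 120.07*I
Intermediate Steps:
F = -43445 (F = -21303 - 1*22142 = -21303 - 22142 = -43445)
sqrt(29029 + F) = sqrt(29029 - 43445) = sqrt(-14416) = 4*I*sqrt(901)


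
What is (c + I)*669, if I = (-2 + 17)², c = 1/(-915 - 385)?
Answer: 195681831/1300 ≈ 1.5052e+5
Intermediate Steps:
c = -1/1300 (c = 1/(-1300) = -1/1300 ≈ -0.00076923)
I = 225 (I = 15² = 225)
(c + I)*669 = (-1/1300 + 225)*669 = (292499/1300)*669 = 195681831/1300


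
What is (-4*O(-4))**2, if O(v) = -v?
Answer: 256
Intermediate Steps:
(-4*O(-4))**2 = (-(-4)*(-4))**2 = (-4*4)**2 = (-16)**2 = 256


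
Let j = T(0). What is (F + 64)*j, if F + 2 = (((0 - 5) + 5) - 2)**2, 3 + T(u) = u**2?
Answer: -198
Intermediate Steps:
T(u) = -3 + u**2
j = -3 (j = -3 + 0**2 = -3 + 0 = -3)
F = 2 (F = -2 + (((0 - 5) + 5) - 2)**2 = -2 + ((-5 + 5) - 2)**2 = -2 + (0 - 2)**2 = -2 + (-2)**2 = -2 + 4 = 2)
(F + 64)*j = (2 + 64)*(-3) = 66*(-3) = -198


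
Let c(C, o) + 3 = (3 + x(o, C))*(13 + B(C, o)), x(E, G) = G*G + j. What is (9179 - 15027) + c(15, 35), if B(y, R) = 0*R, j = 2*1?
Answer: -2861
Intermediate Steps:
j = 2
x(E, G) = 2 + G**2 (x(E, G) = G*G + 2 = G**2 + 2 = 2 + G**2)
B(y, R) = 0
c(C, o) = 62 + 13*C**2 (c(C, o) = -3 + (3 + (2 + C**2))*(13 + 0) = -3 + (5 + C**2)*13 = -3 + (65 + 13*C**2) = 62 + 13*C**2)
(9179 - 15027) + c(15, 35) = (9179 - 15027) + (62 + 13*15**2) = -5848 + (62 + 13*225) = -5848 + (62 + 2925) = -5848 + 2987 = -2861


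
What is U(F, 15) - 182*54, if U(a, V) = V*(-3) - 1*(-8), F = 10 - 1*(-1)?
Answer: -9865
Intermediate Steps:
F = 11 (F = 10 + 1 = 11)
U(a, V) = 8 - 3*V (U(a, V) = -3*V + 8 = 8 - 3*V)
U(F, 15) - 182*54 = (8 - 3*15) - 182*54 = (8 - 45) - 9828 = -37 - 9828 = -9865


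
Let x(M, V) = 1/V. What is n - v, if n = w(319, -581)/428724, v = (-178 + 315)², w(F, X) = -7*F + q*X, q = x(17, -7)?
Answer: -4023361453/214362 ≈ -18769.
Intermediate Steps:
q = -⅐ (q = 1/(-7) = -⅐ ≈ -0.14286)
w(F, X) = -7*F - X/7
v = 18769 (v = 137² = 18769)
n = -1075/214362 (n = (-7*319 - ⅐*(-581))/428724 = (-2233 + 83)*(1/428724) = -2150*1/428724 = -1075/214362 ≈ -0.0050149)
n - v = -1075/214362 - 1*18769 = -1075/214362 - 18769 = -4023361453/214362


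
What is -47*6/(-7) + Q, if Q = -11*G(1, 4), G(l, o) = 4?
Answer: -26/7 ≈ -3.7143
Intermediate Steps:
Q = -44 (Q = -11*4 = -44)
-47*6/(-7) + Q = -47*6/(-7) - 44 = -(-47)*6/7 - 44 = -47*(-6/7) - 44 = 282/7 - 44 = -26/7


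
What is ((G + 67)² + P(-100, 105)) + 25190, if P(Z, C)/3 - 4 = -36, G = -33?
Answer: 26250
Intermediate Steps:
P(Z, C) = -96 (P(Z, C) = 12 + 3*(-36) = 12 - 108 = -96)
((G + 67)² + P(-100, 105)) + 25190 = ((-33 + 67)² - 96) + 25190 = (34² - 96) + 25190 = (1156 - 96) + 25190 = 1060 + 25190 = 26250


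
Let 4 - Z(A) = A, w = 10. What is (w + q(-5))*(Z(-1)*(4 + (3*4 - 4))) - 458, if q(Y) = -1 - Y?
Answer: 382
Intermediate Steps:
Z(A) = 4 - A
(w + q(-5))*(Z(-1)*(4 + (3*4 - 4))) - 458 = (10 + (-1 - 1*(-5)))*((4 - 1*(-1))*(4 + (3*4 - 4))) - 458 = (10 + (-1 + 5))*((4 + 1)*(4 + (12 - 4))) - 458 = (10 + 4)*(5*(4 + 8)) - 458 = 14*(5*12) - 458 = 14*60 - 458 = 840 - 458 = 382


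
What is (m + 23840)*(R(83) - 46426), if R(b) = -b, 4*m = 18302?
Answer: -2643152979/2 ≈ -1.3216e+9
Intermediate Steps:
m = 9151/2 (m = (¼)*18302 = 9151/2 ≈ 4575.5)
(m + 23840)*(R(83) - 46426) = (9151/2 + 23840)*(-1*83 - 46426) = 56831*(-83 - 46426)/2 = (56831/2)*(-46509) = -2643152979/2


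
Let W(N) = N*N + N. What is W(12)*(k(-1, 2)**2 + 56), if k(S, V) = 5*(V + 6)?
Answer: 258336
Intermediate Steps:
k(S, V) = 30 + 5*V (k(S, V) = 5*(6 + V) = 30 + 5*V)
W(N) = N + N**2 (W(N) = N**2 + N = N + N**2)
W(12)*(k(-1, 2)**2 + 56) = (12*(1 + 12))*((30 + 5*2)**2 + 56) = (12*13)*((30 + 10)**2 + 56) = 156*(40**2 + 56) = 156*(1600 + 56) = 156*1656 = 258336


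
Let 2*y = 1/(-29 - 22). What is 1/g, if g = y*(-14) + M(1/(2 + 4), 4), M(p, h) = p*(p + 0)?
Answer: 612/101 ≈ 6.0594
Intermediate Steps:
M(p, h) = p² (M(p, h) = p*p = p²)
y = -1/102 (y = 1/(2*(-29 - 22)) = (½)/(-51) = (½)*(-1/51) = -1/102 ≈ -0.0098039)
g = 101/612 (g = -1/102*(-14) + (1/(2 + 4))² = 7/51 + (1/6)² = 7/51 + (⅙)² = 7/51 + 1/36 = 101/612 ≈ 0.16503)
1/g = 1/(101/612) = 612/101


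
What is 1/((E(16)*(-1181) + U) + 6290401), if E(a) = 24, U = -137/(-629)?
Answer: 629/3938833990 ≈ 1.5969e-7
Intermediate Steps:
U = 137/629 (U = -137*(-1/629) = 137/629 ≈ 0.21781)
1/((E(16)*(-1181) + U) + 6290401) = 1/((24*(-1181) + 137/629) + 6290401) = 1/((-28344 + 137/629) + 6290401) = 1/(-17828239/629 + 6290401) = 1/(3938833990/629) = 629/3938833990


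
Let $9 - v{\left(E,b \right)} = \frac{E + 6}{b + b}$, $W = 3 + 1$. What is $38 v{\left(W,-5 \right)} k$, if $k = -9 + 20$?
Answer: $4180$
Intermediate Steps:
$W = 4$
$k = 11$
$v{\left(E,b \right)} = 9 - \frac{6 + E}{2 b}$ ($v{\left(E,b \right)} = 9 - \frac{E + 6}{b + b} = 9 - \frac{6 + E}{2 b}$)
$38 v{\left(W,-5 \right)} k = 38 \frac{-6 - 4 + 18 \left(-5\right)}{2 \left(-5\right)} 11 = 38 \cdot \frac{1}{2} \left(- \frac{1}{5}\right) \left(-6 - 4 - 90\right) 11 = 38 \cdot \frac{1}{2} \left(- \frac{1}{5}\right) \left(-100\right) 11 = 38 \cdot 10 \cdot 11 = 380 \cdot 11 = 4180$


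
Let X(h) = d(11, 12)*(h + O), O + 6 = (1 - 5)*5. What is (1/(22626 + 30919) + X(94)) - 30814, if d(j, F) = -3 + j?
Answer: -1620807149/53545 ≈ -30270.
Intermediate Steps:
O = -26 (O = -6 + (1 - 5)*5 = -6 - 4*5 = -6 - 20 = -26)
X(h) = -208 + 8*h (X(h) = (-3 + 11)*(h - 26) = 8*(-26 + h) = -208 + 8*h)
(1/(22626 + 30919) + X(94)) - 30814 = (1/(22626 + 30919) + (-208 + 8*94)) - 30814 = (1/53545 + (-208 + 752)) - 30814 = (1/53545 + 544) - 30814 = 29128481/53545 - 30814 = -1620807149/53545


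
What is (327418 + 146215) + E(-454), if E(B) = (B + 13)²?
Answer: 668114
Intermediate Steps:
E(B) = (13 + B)²
(327418 + 146215) + E(-454) = (327418 + 146215) + (13 - 454)² = 473633 + (-441)² = 473633 + 194481 = 668114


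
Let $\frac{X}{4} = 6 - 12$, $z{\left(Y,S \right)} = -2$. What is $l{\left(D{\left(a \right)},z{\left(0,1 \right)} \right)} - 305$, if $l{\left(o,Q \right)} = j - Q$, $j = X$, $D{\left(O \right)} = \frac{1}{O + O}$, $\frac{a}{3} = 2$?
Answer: $-327$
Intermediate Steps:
$a = 6$ ($a = 3 \cdot 2 = 6$)
$D{\left(O \right)} = \frac{1}{2 O}$
$X = -24$ ($X = 4 \left(6 - 12\right) = 4 \left(-6\right) = -24$)
$j = -24$
$l{\left(o,Q \right)} = -24 - Q$
$l{\left(D{\left(a \right)},z{\left(0,1 \right)} \right)} - 305 = \left(-24 - -2\right) - 305 = \left(-24 + 2\right) - 305 = -22 - 305 = -327$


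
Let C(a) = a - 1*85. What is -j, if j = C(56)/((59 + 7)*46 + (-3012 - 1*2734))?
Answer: -29/2710 ≈ -0.010701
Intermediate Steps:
C(a) = -85 + a (C(a) = a - 85 = -85 + a)
j = 29/2710 (j = (-85 + 56)/((59 + 7)*46 + (-3012 - 1*2734)) = -29/(66*46 + (-3012 - 2734)) = -29/(3036 - 5746) = -29/(-2710) = -29*(-1/2710) = 29/2710 ≈ 0.010701)
-j = -1*29/2710 = -29/2710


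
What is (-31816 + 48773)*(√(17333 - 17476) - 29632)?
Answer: -502469824 + 16957*I*√143 ≈ -5.0247e+8 + 2.0278e+5*I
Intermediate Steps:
(-31816 + 48773)*(√(17333 - 17476) - 29632) = 16957*(√(-143) - 29632) = 16957*(I*√143 - 29632) = 16957*(-29632 + I*√143) = -502469824 + 16957*I*√143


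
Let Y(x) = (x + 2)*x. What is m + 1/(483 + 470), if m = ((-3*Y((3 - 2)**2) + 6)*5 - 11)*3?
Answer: -74333/953 ≈ -77.999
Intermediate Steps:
Y(x) = x*(2 + x) (Y(x) = (2 + x)*x = x*(2 + x))
m = -78 (m = ((-3*(3 - 2)**2*(2 + (3 - 2)**2) + 6)*5 - 11)*3 = ((-3*1**2*(2 + 1**2) + 6)*5 - 11)*3 = ((-3*(2 + 1) + 6)*5 - 11)*3 = ((-3*3 + 6)*5 - 11)*3 = ((-9 + 6)*5 - 11)*3 = (-3*5 - 11)*3 = (-15 - 11)*3 = -26*3 = -78)
m + 1/(483 + 470) = -78 + 1/(483 + 470) = -78 + 1/953 = -74333/953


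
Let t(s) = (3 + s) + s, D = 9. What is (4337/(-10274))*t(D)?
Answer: -91077/10274 ≈ -8.8648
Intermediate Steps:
t(s) = 3 + 2*s
(4337/(-10274))*t(D) = (4337/(-10274))*(3 + 2*9) = (4337*(-1/10274))*(3 + 18) = -4337/10274*21 = -91077/10274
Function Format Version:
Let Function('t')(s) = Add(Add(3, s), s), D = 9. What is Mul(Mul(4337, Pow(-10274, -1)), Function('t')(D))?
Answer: Rational(-91077, 10274) ≈ -8.8648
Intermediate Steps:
Function('t')(s) = Add(3, Mul(2, s))
Mul(Mul(4337, Pow(-10274, -1)), Function('t')(D)) = Mul(Mul(4337, Pow(-10274, -1)), Add(3, Mul(2, 9))) = Mul(Mul(4337, Rational(-1, 10274)), Add(3, 18)) = Mul(Rational(-4337, 10274), 21) = Rational(-91077, 10274)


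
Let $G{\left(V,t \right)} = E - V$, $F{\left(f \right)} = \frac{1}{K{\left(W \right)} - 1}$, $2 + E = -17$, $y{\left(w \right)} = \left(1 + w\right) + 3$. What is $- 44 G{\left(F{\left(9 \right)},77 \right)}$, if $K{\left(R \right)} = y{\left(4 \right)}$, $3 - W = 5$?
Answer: $\frac{5896}{7} \approx 842.29$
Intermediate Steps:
$y{\left(w \right)} = 4 + w$
$W = -2$ ($W = 3 - 5 = -2$)
$E = -19$ ($E = -2 - 17 = -19$)
$K{\left(R \right)} = 8$ ($K{\left(R \right)} = 4 + 4 = 8$)
$F{\left(f \right)} = \frac{1}{7}$ ($F{\left(f \right)} = \frac{1}{8 - 1} = \frac{1}{7}$)
$G{\left(V,t \right)} = -19 - V$
$- 44 G{\left(F{\left(9 \right)},77 \right)} = - 44 \left(-19 - \frac{1}{7}\right) = \left(-44\right) \left(- \frac{134}{7}\right) = \frac{5896}{7}$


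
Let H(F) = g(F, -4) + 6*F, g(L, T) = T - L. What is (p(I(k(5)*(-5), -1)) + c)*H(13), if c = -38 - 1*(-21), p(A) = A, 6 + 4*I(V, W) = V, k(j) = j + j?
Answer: -1891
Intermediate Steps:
k(j) = 2*j
I(V, W) = -3/2 + V/4
H(F) = -4 + 5*F (H(F) = (-4 - F) + 6*F = -4 + 5*F)
c = -17 (c = -38 + 21 = -17)
(p(I(k(5)*(-5), -1)) + c)*H(13) = ((-3/2 + ((2*5)*(-5))/4) - 17)*(-4 + 5*13) = ((-3/2 + (10*(-5))/4) - 17)*(-4 + 65) = ((-3/2 + (¼)*(-50)) - 17)*61 = ((-3/2 - 25/2) - 17)*61 = (-14 - 17)*61 = -31*61 = -1891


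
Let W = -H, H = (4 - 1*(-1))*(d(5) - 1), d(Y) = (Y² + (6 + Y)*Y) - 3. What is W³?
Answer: -54872000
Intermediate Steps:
d(Y) = -3 + Y² + Y*(6 + Y) (d(Y) = (Y² + Y*(6 + Y)) - 3 = -3 + Y² + Y*(6 + Y))
H = 380 (H = (4 - 1*(-1))*((-3 + 2*5² + 6*5) - 1) = (4 + 1)*((-3 + 2*25 + 30) - 1) = 5*((-3 + 50 + 30) - 1) = 5*(77 - 1) = 5*76 = 380)
W = -380 (W = -1*380 = -380)
W³ = (-380)³ = -54872000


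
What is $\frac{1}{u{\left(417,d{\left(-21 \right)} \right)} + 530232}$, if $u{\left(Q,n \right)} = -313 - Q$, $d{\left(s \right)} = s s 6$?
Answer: $\frac{1}{529502} \approx 1.8886 \cdot 10^{-6}$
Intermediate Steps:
$d{\left(s \right)} = 6 s^{2}$ ($d{\left(s \right)} = s^{2} \cdot 6 = 6 s^{2}$)
$\frac{1}{u{\left(417,d{\left(-21 \right)} \right)} + 530232} = \frac{1}{\left(-313 - 417\right) + 530232} = \frac{1}{-730 + 530232} = \frac{1}{529502}$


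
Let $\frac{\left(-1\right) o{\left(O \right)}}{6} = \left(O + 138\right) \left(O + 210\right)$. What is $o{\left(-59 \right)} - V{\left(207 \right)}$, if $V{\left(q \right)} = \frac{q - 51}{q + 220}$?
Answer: $- \frac{30562254}{427} \approx -71574.0$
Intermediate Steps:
$o{\left(O \right)} = - 6 \left(138 + O\right) \left(210 + O\right)$ ($o{\left(O \right)} = - 6 \left(O + 138\right) \left(O + 210\right) = - 6 \left(138 + O\right) \left(210 + O\right)$)
$V{\left(q \right)} = \frac{-51 + q}{220 + q}$
$o{\left(-59 \right)} - V{\left(207 \right)} = \left(-173880 - -123192 - 6 \left(-59\right)^{2}\right) - \frac{-51 + 207}{220 + 207} = \left(-173880 + 123192 - 20886\right) - \frac{1}{427} \cdot 156 = -71574 - \frac{156}{427} = - \frac{30562254}{427}$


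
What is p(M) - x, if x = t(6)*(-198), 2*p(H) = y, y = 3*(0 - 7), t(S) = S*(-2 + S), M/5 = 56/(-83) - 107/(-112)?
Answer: 9483/2 ≈ 4741.5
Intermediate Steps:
M = 13045/9296 (M = 5*(56/(-83) - 107/(-112)) = 5*(56*(-1/83) - 107*(-1/112)) = 5*(-56/83 + 107/112) = 5*(2609/9296) = 13045/9296 ≈ 1.4033)
y = -21 (y = 3*(-7) = -21)
p(H) = -21/2 (p(H) = (½)*(-21) = -21/2)
x = -4752 (x = (6*(-2 + 6))*(-198) = (6*4)*(-198) = 24*(-198) = -4752)
p(M) - x = -21/2 - 1*(-4752) = -21/2 + 4752 = 9483/2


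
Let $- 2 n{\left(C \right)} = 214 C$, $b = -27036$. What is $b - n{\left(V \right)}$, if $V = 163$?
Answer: $-9595$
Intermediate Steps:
$n{\left(C \right)} = - 107 C$ ($n{\left(C \right)} = - \frac{214 C}{2} = - 107 C$)
$b - n{\left(V \right)} = -27036 - \left(-107\right) 163 = -27036 - -17441 = -27036 + 17441 = -9595$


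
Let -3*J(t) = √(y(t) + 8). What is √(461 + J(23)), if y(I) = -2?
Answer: √(4149 - 3*√6)/3 ≈ 21.452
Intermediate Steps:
J(t) = -√6/3 (J(t) = -√(-2 + 8)/3 = -√6/3)
√(461 + J(23)) = √(461 - √6/3)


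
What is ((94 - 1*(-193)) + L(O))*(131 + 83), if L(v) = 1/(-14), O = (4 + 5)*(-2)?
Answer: 429819/7 ≈ 61403.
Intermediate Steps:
O = -18 (O = 9*(-2) = -18)
L(v) = -1/14
((94 - 1*(-193)) + L(O))*(131 + 83) = ((94 - 1*(-193)) - 1/14)*(131 + 83) = ((94 + 193) - 1/14)*214 = (287 - 1/14)*214 = (4017/14)*214 = 429819/7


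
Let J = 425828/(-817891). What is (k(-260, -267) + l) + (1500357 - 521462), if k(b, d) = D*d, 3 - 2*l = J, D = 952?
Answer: 1185472088503/1635782 ≈ 7.2471e+5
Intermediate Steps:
J = -425828/817891 (J = 425828*(-1/817891) = -425828/817891 ≈ -0.52064)
l = 2879501/1635782 (l = 3/2 - ½*(-425828/817891) = 3/2 + 212914/817891 = 2879501/1635782 ≈ 1.7603)
k(b, d) = 952*d
(k(-260, -267) + l) + (1500357 - 521462) = (952*(-267) + 2879501/1635782) + (1500357 - 521462) = (-254184 + 2879501/1635782) + 978895 = -415786732387/1635782 + 978895 = 1185472088503/1635782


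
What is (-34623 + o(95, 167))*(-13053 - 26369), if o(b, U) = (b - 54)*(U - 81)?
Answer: 1225905934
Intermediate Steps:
o(b, U) = (-81 + U)*(-54 + b) (o(b, U) = (-54 + b)*(-81 + U) = (-81 + U)*(-54 + b))
(-34623 + o(95, 167))*(-13053 - 26369) = (-34623 + (4374 - 81*95 - 54*167 + 167*95))*(-13053 - 26369) = (-34623 + (4374 - 7695 - 9018 + 15865))*(-39422) = (-34623 + 3526)*(-39422) = -31097*(-39422) = 1225905934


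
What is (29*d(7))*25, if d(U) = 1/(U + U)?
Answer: 725/14 ≈ 51.786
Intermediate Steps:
d(U) = 1/(2*U)
(29*d(7))*25 = (29*((½)/7))*25 = (29*((½)*(⅐)))*25 = (29*(1/14))*25 = (29/14)*25 = 725/14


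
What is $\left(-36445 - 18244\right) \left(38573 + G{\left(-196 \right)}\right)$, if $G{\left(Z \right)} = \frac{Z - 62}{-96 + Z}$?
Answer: $- \frac{307996799243}{146} \approx -2.1096 \cdot 10^{9}$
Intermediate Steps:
$G{\left(Z \right)} = \frac{-62 + Z}{-96 + Z}$
$\left(-36445 - 18244\right) \left(38573 + G{\left(-196 \right)}\right) = \left(-36445 - 18244\right) \left(38573 + \frac{-62 - 196}{-96 - 196}\right) = - 54689 \left(38573 + \frac{1}{-292} \left(-258\right)\right) = - 54689 \left(38573 - - \frac{129}{146}\right) = - 54689 \left(38573 + \frac{129}{146}\right) = \left(-54689\right) \frac{5631787}{146} = - \frac{307996799243}{146}$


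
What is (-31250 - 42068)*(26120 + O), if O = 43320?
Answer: -5091201920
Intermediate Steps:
(-31250 - 42068)*(26120 + O) = (-31250 - 42068)*(26120 + 43320) = -73318*69440 = -5091201920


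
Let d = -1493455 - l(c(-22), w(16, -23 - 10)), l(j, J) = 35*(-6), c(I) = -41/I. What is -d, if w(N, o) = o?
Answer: 1493245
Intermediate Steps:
l(j, J) = -210
d = -1493245 (d = -1493455 - 1*(-210) = -1493455 + 210 = -1493245)
-d = -1*(-1493245) = 1493245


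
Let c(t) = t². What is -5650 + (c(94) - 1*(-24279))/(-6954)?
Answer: -39323215/6954 ≈ -5654.8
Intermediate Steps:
-5650 + (c(94) - 1*(-24279))/(-6954) = -5650 + (94² - 1*(-24279))/(-6954) = -5650 + (8836 + 24279)*(-1/6954) = -5650 + 33115*(-1/6954) = -5650 - 33115/6954 = -39323215/6954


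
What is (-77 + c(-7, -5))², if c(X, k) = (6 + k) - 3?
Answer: 6241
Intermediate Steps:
c(X, k) = 3 + k
(-77 + c(-7, -5))² = (-77 + (3 - 5))² = (-77 - 2)² = (-79)² = 6241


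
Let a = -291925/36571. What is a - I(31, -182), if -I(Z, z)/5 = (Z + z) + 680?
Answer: 96438370/36571 ≈ 2637.0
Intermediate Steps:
I(Z, z) = -3400 - 5*Z - 5*z (I(Z, z) = -5*((Z + z) + 680) = -5*(680 + Z + z) = -3400 - 5*Z - 5*z)
a = -291925/36571 (a = -291925*1/36571 = -291925/36571 ≈ -7.9824)
a - I(31, -182) = -291925/36571 - (-3400 - 5*31 - 5*(-182)) = -291925/36571 - (-3400 - 155 + 910) = -291925/36571 - 1*(-2645) = -291925/36571 + 2645 = 96438370/36571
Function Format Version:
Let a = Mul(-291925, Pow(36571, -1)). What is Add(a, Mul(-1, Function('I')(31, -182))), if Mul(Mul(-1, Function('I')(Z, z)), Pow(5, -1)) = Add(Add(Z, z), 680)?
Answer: Rational(96438370, 36571) ≈ 2637.0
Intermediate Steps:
Function('I')(Z, z) = Add(-3400, Mul(-5, Z), Mul(-5, z)) (Function('I')(Z, z) = Mul(-5, Add(Add(Z, z), 680)) = Mul(-5, Add(680, Z, z)) = Add(-3400, Mul(-5, Z), Mul(-5, z)))
a = Rational(-291925, 36571) (a = Mul(-291925, Rational(1, 36571)) = Rational(-291925, 36571) ≈ -7.9824)
Add(a, Mul(-1, Function('I')(31, -182))) = Add(Rational(-291925, 36571), Mul(-1, Add(-3400, Mul(-5, 31), Mul(-5, -182)))) = Add(Rational(-291925, 36571), Mul(-1, Add(-3400, -155, 910))) = Add(Rational(-291925, 36571), Mul(-1, -2645)) = Add(Rational(-291925, 36571), 2645) = Rational(96438370, 36571)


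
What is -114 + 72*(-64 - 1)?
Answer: -4794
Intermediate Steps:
-114 + 72*(-64 - 1) = -114 + 72*(-65) = -114 - 4680 = -4794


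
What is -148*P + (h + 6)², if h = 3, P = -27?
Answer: 4077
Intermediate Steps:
-148*P + (h + 6)² = -148*(-27) + (3 + 6)² = 3996 + 9² = 3996 + 81 = 4077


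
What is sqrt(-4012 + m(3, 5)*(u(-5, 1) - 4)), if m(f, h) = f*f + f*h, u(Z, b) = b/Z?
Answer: 2*I*sqrt(25705)/5 ≈ 64.131*I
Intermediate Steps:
m(f, h) = f**2 + f*h
sqrt(-4012 + m(3, 5)*(u(-5, 1) - 4)) = sqrt(-4012 + (3*(3 + 5))*(1/(-5) - 4)) = sqrt(-4012 + (3*8)*(1*(-1/5) - 4)) = sqrt(-4012 + 24*(-1/5 - 4)) = sqrt(-4012 + 24*(-21/5)) = sqrt(-4012 - 504/5) = sqrt(-20564/5) = 2*I*sqrt(25705)/5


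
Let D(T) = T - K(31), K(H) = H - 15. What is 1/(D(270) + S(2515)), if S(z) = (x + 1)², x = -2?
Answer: 1/255 ≈ 0.0039216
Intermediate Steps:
K(H) = -15 + H
D(T) = -16 + T (D(T) = T - (-15 + 31) = T - 1*16 = T - 16 = -16 + T)
S(z) = 1 (S(z) = (-2 + 1)² = (-1)² = 1)
1/(D(270) + S(2515)) = 1/((-16 + 270) + 1) = 1/(254 + 1) = 1/255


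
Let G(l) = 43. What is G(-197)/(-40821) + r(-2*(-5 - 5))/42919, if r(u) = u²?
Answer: 14482883/1751996499 ≈ 0.0082665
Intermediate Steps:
G(-197)/(-40821) + r(-2*(-5 - 5))/42919 = 43/(-40821) + (-2*(-5 - 5))²/42919 = 43*(-1/40821) + (-2*(-10))²*(1/42919) = -43/40821 + 20²*(1/42919) = -43/40821 + 400*(1/42919) = -43/40821 + 400/42919 = 14482883/1751996499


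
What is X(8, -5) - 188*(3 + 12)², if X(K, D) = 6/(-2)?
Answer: -42303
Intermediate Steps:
X(K, D) = -3 (X(K, D) = 6*(-½) = -3)
X(8, -5) - 188*(3 + 12)² = -3 - 188*(3 + 12)² = -3 - 188*15² = -3 - 188*225 = -3 - 42300 = -42303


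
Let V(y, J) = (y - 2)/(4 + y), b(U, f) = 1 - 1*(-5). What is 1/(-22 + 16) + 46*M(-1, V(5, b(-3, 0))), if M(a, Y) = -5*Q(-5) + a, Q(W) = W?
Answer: 6623/6 ≈ 1103.8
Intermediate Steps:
b(U, f) = 6 (b(U, f) = 1 + 5 = 6)
V(y, J) = (-2 + y)/(4 + y)
M(a, Y) = 25 + a (M(a, Y) = -5*(-5) + a = 25 + a)
1/(-22 + 16) + 46*M(-1, V(5, b(-3, 0))) = 1/(-22 + 16) + 46*(25 - 1) = 1/(-6) + 46*24 = -1/6 + 1104 = 6623/6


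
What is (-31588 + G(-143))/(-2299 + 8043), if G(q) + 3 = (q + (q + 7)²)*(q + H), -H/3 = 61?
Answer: -6014669/5744 ≈ -1047.1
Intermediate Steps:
H = -183 (H = -3*61 = -183)
G(q) = -3 + (-183 + q)*(q + (7 + q)²) (G(q) = -3 + (q + (q + 7)²)*(q - 183) = -3 + (q + (7 + q)²)*(-183 + q) = -3 + (-183 + q)*(q + (7 + q)²))
(-31588 + G(-143))/(-2299 + 8043) = (-31588 + (-8970 + (-143)³ - 2696*(-143) - 168*(-143)²))/(-2299 + 8043) = (-31588 + (-8970 - 2924207 + 385528 - 168*20449))/5744 = (-31588 + (-8970 - 2924207 + 385528 - 3435432))*(1/5744) = (-31588 - 5983081)*(1/5744) = -6014669*1/5744 = -6014669/5744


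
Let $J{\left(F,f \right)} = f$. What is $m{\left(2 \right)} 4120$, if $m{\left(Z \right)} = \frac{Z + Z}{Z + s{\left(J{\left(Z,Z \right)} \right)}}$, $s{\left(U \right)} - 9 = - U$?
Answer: $\frac{16480}{9} \approx 1831.1$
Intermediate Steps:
$s{\left(U \right)} = 9 - U$
$m{\left(Z \right)} = \frac{2 Z}{9}$ ($m{\left(Z \right)} = \frac{Z + Z}{Z - \left(-9 + Z\right)} = \frac{2 Z}{9}$)
$m{\left(2 \right)} 4120 = \frac{2}{9} \cdot 2 \cdot 4120 = \frac{4}{9} \cdot 4120 = \frac{16480}{9}$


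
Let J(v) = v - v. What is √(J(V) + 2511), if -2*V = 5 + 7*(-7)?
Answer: 9*√31 ≈ 50.110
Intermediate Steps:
V = 22 (V = -(5 + 7*(-7))/2 = -(5 - 49)/2 = -½*(-44) = 22)
J(v) = 0
√(J(V) + 2511) = √(0 + 2511) = √2511 = 9*√31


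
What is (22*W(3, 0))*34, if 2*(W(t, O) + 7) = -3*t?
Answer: -8602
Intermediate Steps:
W(t, O) = -7 - 3*t/2 (W(t, O) = -7 + (-3*t)/2 = -7 - 3*t/2)
(22*W(3, 0))*34 = (22*(-7 - 3/2*3))*34 = (22*(-7 - 9/2))*34 = (22*(-23/2))*34 = -253*34 = -8602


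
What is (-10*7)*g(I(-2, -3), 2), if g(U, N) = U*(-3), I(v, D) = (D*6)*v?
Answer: 7560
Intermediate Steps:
I(v, D) = 6*D*v (I(v, D) = (6*D)*v = 6*D*v)
g(U, N) = -3*U
(-10*7)*g(I(-2, -3), 2) = (-10*7)*(-18*(-3)*(-2)) = -(-210)*36 = -70*(-108) = 7560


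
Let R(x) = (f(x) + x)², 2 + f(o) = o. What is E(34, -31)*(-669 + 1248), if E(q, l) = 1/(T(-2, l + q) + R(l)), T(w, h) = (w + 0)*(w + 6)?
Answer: 579/4088 ≈ 0.14163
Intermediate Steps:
f(o) = -2 + o
R(x) = (-2 + 2*x)² (R(x) = ((-2 + x) + x)² = (-2 + 2*x)²)
T(w, h) = w*(6 + w)
E(q, l) = 1/(-8 + 4*(-1 + l)²) (E(q, l) = 1/(-2*(6 - 2) + 4*(-1 + l)²) = 1/(-2*4 + 4*(-1 + l)²) = 1/(-8 + 4*(-1 + l)²))
E(34, -31)*(-669 + 1248) = (1/(4*(-2 + (-1 - 31)²)))*(-669 + 1248) = (1/(4*(-2 + (-32)²)))*579 = (1/(4*(-2 + 1024)))*579 = ((¼)/1022)*579 = ((¼)*(1/1022))*579 = (1/4088)*579 = 579/4088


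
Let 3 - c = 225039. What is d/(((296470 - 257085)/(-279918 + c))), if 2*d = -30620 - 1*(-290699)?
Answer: -65663965683/39385 ≈ -1.6672e+6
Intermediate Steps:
c = -225036 (c = 3 - 1*225039 = 3 - 225039 = -225036)
d = 260079/2 (d = (-30620 - 1*(-290699))/2 = (-30620 + 290699)/2 = (1/2)*260079 = 260079/2 ≈ 1.3004e+5)
d/(((296470 - 257085)/(-279918 + c))) = 260079/(2*(((296470 - 257085)/(-279918 - 225036)))) = 260079/(2*((39385/(-504954)))) = 260079/(2*((39385*(-1/504954)))) = 260079/(2*(-39385/504954)) = (260079/2)*(-504954/39385) = -65663965683/39385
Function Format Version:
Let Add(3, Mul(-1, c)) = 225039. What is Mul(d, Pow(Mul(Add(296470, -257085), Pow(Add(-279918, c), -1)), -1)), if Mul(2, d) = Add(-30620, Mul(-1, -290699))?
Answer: Rational(-65663965683, 39385) ≈ -1.6672e+6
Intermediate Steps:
c = -225036 (c = Add(3, Mul(-1, 225039)) = Add(3, -225039) = -225036)
d = Rational(260079, 2) (d = Mul(Rational(1, 2), Add(-30620, Mul(-1, -290699))) = Mul(Rational(1, 2), Add(-30620, 290699)) = Mul(Rational(1, 2), 260079) = Rational(260079, 2) ≈ 1.3004e+5)
Mul(d, Pow(Mul(Add(296470, -257085), Pow(Add(-279918, c), -1)), -1)) = Mul(Rational(260079, 2), Pow(Mul(Add(296470, -257085), Pow(Add(-279918, -225036), -1)), -1)) = Mul(Rational(260079, 2), Pow(Mul(39385, Pow(-504954, -1)), -1)) = Mul(Rational(260079, 2), Pow(Mul(39385, Rational(-1, 504954)), -1)) = Mul(Rational(260079, 2), Pow(Rational(-39385, 504954), -1)) = Mul(Rational(260079, 2), Rational(-504954, 39385)) = Rational(-65663965683, 39385)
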